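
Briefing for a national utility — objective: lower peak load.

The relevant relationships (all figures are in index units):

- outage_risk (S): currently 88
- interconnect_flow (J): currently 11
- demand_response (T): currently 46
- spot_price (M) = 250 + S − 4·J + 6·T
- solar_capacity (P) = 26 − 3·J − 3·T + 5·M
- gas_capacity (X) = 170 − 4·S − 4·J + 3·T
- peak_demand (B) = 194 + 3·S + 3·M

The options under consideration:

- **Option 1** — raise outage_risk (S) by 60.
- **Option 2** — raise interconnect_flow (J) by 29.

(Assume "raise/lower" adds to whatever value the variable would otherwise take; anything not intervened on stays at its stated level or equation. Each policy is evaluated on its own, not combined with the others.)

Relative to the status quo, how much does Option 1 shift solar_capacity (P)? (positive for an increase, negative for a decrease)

300

Baseline:
  S = 88
  J = 11
  T = 46
  M = 250 + 88 − 4·11 + 6·46 = 570
  P = 26 − 3·11 − 3·46 + 5·570 = 2705
Option 1 (S + 60):
  S = 88 + 60 = 148
  J = 11
  T = 46
  M = 250 + 148 − 4·11 + 6·46 = 630
  P = 26 − 3·11 − 3·46 + 5·630 = 3005
Change in P: 3005 − 2705 = 300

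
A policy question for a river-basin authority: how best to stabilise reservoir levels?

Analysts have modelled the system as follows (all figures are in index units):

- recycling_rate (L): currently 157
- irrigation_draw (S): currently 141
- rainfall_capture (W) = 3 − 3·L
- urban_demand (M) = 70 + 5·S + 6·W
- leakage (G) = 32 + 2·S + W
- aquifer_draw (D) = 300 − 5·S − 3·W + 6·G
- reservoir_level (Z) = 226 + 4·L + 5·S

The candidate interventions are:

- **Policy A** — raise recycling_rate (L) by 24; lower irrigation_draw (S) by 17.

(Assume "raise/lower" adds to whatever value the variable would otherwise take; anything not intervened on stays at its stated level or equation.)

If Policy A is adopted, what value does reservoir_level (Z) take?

1570

Policy A (L + 24, S − 17):
  L = 157 + 24 = 181
  S = 141 − 17 = 124
  Z = 226 + 4·181 + 5·124 = 1570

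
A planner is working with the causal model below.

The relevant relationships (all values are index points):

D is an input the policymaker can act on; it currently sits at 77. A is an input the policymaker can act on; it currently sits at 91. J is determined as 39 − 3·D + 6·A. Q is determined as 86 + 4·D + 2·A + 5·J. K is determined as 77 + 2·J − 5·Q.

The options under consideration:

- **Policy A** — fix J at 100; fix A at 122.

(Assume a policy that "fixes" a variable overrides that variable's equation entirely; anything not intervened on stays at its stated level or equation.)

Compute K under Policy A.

Policy A (J := 100, A := 122):
  D = 77
  A = 122
  J = 100
  Q = 86 + 4·77 + 2·122 + 5·100 = 1138
  K = 77 + 2·100 − 5·1138 = -5413

-5413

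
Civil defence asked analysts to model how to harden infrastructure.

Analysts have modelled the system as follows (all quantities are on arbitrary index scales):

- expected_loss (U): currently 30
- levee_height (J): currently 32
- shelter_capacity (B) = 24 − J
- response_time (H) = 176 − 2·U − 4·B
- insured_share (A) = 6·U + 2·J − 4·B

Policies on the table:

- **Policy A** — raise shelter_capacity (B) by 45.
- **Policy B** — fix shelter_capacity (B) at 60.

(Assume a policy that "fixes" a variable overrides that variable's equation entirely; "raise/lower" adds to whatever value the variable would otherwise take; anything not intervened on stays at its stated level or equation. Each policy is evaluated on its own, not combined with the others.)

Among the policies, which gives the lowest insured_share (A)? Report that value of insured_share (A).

Policy A (B + 45):
  U = 30
  J = 32
  B = 24 − 32 (+45 from intervention) = 37
  A = 0 + 6·30 + 2·32 − 4·37 = 96
Policy B (B := 60):
  U = 30
  J = 32
  B = 60
  A = 0 + 6·30 + 2·32 − 4·60 = 4
Comparing — Policy A: A=96, Policy B: A=4. Lowest is 4 (Policy B).

4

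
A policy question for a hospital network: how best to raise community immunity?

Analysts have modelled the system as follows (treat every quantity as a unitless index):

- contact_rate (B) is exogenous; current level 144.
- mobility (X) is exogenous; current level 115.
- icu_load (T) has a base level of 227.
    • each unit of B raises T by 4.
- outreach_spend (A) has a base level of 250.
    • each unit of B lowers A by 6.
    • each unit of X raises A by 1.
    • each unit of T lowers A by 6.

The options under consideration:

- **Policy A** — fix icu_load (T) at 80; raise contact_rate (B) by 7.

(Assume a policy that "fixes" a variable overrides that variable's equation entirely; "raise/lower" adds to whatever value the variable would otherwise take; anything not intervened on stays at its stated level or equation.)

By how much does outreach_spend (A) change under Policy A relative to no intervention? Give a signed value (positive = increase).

Baseline:
  B = 144
  X = 115
  T = 227 + 4·144 = 803
  A = 250 − 6·144 + 115 − 6·803 = -5317
Policy A (T := 80, B + 7):
  B = 144 + 7 = 151
  X = 115
  T = 80
  A = 250 − 6·151 + 115 − 6·80 = -1021
Change in A: -1021 − (-5317) = 4296

4296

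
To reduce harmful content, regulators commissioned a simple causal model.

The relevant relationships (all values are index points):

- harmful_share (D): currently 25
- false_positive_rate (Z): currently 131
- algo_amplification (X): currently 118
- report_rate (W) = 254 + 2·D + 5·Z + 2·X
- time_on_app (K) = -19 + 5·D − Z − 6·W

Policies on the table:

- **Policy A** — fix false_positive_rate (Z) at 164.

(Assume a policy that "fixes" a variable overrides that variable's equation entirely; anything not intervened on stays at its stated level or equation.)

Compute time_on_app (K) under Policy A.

Policy A (Z := 164):
  D = 25
  Z = 164
  X = 118
  W = 254 + 2·25 + 5·164 + 2·118 = 1360
  K = -19 + 5·25 − 164 − 6·1360 = -8218

-8218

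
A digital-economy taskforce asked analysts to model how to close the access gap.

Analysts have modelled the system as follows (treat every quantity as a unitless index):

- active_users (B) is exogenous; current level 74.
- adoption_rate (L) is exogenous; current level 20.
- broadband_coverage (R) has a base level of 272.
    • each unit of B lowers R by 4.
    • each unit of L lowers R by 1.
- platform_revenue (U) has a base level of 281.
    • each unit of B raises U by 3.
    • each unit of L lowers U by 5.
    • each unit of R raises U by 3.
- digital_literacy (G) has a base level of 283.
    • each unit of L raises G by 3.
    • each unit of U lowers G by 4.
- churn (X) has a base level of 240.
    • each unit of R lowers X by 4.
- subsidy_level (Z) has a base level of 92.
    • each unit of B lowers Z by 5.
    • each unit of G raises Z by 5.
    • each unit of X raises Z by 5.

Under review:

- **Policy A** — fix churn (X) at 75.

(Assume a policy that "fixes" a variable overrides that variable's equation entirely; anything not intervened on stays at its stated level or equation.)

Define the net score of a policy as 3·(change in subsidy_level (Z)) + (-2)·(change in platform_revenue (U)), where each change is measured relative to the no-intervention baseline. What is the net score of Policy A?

Baseline:
  B = 74
  L = 20
  R = 272 − 4·74 − 20 = -44
  U = 281 + 3·74 − 5·20 + 3·(-44) = 271
  G = 283 + 3·20 − 4·271 = -741
  X = 240 − 4·(-44) = 416
  Z = 92 − 5·74 + 5·(-741) + 5·416 = -1903
Policy A (X := 75):
  B = 74
  L = 20
  R = 272 − 4·74 − 20 = -44
  U = 281 + 3·74 − 5·20 + 3·(-44) = 271
  G = 283 + 3·20 − 4·271 = -741
  X = 75
  Z = 92 − 5·74 + 5·(-741) + 5·75 = -3608
ΔZ = -3608 − (-1903) = -1705; ΔU = 271 − 271 = 0
Score = 3·(-1705) + (-2)·0 = -5115

-5115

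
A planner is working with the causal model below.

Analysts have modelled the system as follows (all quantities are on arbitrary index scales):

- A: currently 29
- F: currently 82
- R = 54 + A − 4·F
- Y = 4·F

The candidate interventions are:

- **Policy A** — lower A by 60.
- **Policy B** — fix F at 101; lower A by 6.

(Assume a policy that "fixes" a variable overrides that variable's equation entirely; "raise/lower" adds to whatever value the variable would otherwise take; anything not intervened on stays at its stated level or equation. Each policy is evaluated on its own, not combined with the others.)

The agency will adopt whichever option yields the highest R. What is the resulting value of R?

-305

Policy A (A − 60):
  A = 29 − 60 = -31
  F = 82
  R = 54 + (-31) − 4·82 = -305
Policy B (F := 101, A − 6):
  A = 29 − 6 = 23
  F = 101
  R = 54 + 23 − 4·101 = -327
Comparing — Policy A: R=-305, Policy B: R=-327. Highest is -305 (Policy A).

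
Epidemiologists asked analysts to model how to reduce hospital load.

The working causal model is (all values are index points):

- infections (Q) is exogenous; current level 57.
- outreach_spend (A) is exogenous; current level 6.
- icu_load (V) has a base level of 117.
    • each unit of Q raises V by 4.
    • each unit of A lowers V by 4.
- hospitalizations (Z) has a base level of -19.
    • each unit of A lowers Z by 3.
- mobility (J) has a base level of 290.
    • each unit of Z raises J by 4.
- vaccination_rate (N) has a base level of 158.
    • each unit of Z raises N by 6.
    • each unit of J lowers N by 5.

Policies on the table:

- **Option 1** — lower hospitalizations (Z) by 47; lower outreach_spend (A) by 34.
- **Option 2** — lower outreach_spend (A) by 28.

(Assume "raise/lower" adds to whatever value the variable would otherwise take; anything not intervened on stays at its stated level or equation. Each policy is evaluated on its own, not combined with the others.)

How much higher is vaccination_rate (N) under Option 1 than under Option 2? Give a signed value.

Option 1 (Z − 47, A − 34):
  A = 6 − 34 = -28
  Z = -19 − 3·(-28) (−47 from intervention) = 18
  J = 290 + 4·18 = 362
  N = 158 + 6·18 − 5·362 = -1544
Option 2 (A − 28):
  A = 6 − 28 = -22
  Z = -19 − 3·(-22) = 47
  J = 290 + 4·47 = 478
  N = 158 + 6·47 − 5·478 = -1950
N: -1544 − (-1950) = 406

406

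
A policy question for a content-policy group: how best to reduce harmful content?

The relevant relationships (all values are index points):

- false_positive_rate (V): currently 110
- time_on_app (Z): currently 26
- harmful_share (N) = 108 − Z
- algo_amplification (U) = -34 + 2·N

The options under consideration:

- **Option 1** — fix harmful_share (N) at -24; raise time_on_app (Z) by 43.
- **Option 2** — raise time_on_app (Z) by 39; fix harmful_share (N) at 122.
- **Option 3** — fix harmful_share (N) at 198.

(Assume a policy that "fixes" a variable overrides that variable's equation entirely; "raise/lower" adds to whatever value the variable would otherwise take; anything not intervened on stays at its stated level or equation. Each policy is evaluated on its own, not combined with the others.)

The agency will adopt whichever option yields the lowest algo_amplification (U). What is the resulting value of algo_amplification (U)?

Option 1 (N := -24, Z + 43):
  Z = 26 + 43 = 69
  N = -24
  U = -34 + 2·(-24) = -82
Option 2 (Z + 39, N := 122):
  Z = 26 + 39 = 65
  N = 122
  U = -34 + 2·122 = 210
Option 3 (N := 198):
  Z = 26
  N = 198
  U = -34 + 2·198 = 362
Comparing — Option 1: U=-82, Option 2: U=210, Option 3: U=362. Lowest is -82 (Option 1).

-82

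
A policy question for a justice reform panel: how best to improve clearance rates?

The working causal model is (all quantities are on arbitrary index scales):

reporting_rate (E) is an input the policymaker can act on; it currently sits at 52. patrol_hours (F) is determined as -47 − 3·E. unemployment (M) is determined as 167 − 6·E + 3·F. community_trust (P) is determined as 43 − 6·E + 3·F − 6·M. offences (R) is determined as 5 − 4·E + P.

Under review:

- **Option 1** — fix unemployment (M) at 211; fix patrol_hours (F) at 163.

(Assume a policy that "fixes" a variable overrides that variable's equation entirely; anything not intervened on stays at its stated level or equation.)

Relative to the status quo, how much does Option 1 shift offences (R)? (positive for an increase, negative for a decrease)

Baseline:
  E = 52
  F = -47 − 3·52 = -203
  M = 167 − 6·52 + 3·(-203) = -754
  P = 43 − 6·52 + 3·(-203) − 6·(-754) = 3646
  R = 5 − 4·52 + 3646 = 3443
Option 1 (M := 211, F := 163):
  E = 52
  F = 163
  M = 211
  P = 43 − 6·52 + 3·163 − 6·211 = -1046
  R = 5 − 4·52 + (-1046) = -1249
Change in R: -1249 − 3443 = -4692

-4692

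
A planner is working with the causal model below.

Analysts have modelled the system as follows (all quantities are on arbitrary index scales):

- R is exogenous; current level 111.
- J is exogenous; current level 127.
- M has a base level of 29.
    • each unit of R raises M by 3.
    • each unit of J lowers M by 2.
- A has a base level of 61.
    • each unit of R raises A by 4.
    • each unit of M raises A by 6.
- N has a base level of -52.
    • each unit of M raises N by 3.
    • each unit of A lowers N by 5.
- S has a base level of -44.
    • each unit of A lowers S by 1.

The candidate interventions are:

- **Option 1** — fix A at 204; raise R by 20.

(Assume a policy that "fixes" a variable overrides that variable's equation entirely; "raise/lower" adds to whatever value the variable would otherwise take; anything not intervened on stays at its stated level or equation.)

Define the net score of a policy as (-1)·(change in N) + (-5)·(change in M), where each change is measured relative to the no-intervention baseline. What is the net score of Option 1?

-5225

Baseline:
  R = 111
  J = 127
  M = 29 + 3·111 − 2·127 = 108
  A = 61 + 4·111 + 6·108 = 1153
  N = -52 + 3·108 − 5·1153 = -5493
Option 1 (A := 204, R + 20):
  R = 111 + 20 = 131
  J = 127
  M = 29 + 3·131 − 2·127 = 168
  A = 204
  N = -52 + 3·168 − 5·204 = -568
ΔN = -568 − (-5493) = 4925; ΔM = 168 − 108 = 60
Score = (-1)·4925 + (-5)·60 = -5225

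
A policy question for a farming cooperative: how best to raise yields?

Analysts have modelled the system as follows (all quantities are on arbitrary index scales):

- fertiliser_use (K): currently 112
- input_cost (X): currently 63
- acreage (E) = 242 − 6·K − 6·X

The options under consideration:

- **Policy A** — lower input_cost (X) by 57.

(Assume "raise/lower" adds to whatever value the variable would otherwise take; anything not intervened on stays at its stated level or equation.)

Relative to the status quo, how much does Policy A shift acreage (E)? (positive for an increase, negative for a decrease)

342

Baseline:
  K = 112
  X = 63
  E = 242 − 6·112 − 6·63 = -808
Policy A (X − 57):
  K = 112
  X = 63 − 57 = 6
  E = 242 − 6·112 − 6·6 = -466
Change in E: -466 − (-808) = 342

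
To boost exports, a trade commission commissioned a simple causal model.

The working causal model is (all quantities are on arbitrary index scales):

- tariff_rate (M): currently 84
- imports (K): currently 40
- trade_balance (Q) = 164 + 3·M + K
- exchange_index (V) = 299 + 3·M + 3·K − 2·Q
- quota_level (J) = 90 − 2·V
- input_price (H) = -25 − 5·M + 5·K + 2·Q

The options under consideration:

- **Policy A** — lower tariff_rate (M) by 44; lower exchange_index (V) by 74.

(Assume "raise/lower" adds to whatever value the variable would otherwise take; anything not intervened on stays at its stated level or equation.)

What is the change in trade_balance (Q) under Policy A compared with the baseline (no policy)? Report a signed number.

-132

Baseline:
  M = 84
  K = 40
  Q = 164 + 3·84 + 40 = 456
Policy A (M − 44, V − 74):
  M = 84 − 44 = 40
  K = 40
  Q = 164 + 3·40 + 40 = 324
Change in Q: 324 − 456 = -132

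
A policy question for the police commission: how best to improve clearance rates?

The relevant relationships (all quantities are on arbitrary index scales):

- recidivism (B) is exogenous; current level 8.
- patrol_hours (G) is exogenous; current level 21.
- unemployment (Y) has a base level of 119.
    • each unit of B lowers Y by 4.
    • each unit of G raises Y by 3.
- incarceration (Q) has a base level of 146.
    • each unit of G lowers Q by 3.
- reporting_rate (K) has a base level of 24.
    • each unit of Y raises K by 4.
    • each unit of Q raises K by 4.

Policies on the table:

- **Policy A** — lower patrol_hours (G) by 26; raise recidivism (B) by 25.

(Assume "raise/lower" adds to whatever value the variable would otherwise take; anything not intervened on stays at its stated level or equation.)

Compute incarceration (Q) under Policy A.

Policy A (G − 26, B + 25):
  G = 21 − 26 = -5
  Q = 146 − 3·(-5) = 161

161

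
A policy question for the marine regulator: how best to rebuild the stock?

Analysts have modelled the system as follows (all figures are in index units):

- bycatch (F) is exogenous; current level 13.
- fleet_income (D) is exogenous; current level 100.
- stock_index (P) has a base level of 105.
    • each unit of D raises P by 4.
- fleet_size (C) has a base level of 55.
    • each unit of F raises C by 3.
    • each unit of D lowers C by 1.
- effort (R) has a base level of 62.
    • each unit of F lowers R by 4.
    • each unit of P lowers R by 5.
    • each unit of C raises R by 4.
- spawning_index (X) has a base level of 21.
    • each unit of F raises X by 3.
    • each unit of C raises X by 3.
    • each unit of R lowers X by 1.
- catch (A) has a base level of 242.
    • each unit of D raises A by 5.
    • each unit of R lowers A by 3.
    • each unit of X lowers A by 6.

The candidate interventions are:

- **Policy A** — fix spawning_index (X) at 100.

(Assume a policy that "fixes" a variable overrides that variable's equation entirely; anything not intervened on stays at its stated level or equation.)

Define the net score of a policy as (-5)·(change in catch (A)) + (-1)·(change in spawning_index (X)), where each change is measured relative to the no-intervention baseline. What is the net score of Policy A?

Baseline:
  F = 13
  D = 100
  P = 105 + 4·100 = 505
  C = 55 + 3·13 − 100 = -6
  R = 62 − 4·13 − 5·505 + 4·(-6) = -2539
  X = 21 + 3·13 + 3·(-6) − (-2539) = 2581
  A = 242 + 5·100 − 3·(-2539) − 6·2581 = -7127
Policy A (X := 100):
  F = 13
  D = 100
  P = 105 + 4·100 = 505
  C = 55 + 3·13 − 100 = -6
  R = 62 − 4·13 − 5·505 + 4·(-6) = -2539
  X = 100
  A = 242 + 5·100 − 3·(-2539) − 6·100 = 7759
ΔA = 7759 − (-7127) = 14886; ΔX = 100 − 2581 = -2481
Score = (-5)·14886 + (-1)·(-2481) = -71949

-71949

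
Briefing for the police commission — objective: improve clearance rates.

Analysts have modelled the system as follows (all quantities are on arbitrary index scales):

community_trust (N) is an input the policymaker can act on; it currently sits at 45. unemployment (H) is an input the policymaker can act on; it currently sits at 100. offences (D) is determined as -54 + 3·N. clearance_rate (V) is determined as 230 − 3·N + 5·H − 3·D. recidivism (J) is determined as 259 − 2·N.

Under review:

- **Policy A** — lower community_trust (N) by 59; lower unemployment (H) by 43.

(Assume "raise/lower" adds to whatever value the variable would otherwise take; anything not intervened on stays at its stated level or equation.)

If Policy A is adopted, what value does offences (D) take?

Policy A (N − 59, H − 43):
  N = 45 − 59 = -14
  D = -54 + 3·(-14) = -96

-96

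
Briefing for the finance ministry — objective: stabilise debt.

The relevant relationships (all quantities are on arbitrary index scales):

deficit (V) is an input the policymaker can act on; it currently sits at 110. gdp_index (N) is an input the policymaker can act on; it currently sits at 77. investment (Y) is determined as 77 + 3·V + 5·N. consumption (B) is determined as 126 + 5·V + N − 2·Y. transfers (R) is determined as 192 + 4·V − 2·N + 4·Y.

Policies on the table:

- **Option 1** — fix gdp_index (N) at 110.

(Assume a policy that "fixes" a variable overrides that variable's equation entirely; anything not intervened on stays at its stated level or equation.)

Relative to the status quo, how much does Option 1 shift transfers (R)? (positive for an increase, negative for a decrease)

Baseline:
  V = 110
  N = 77
  Y = 77 + 3·110 + 5·77 = 792
  R = 192 + 4·110 − 2·77 + 4·792 = 3646
Option 1 (N := 110):
  V = 110
  N = 110
  Y = 77 + 3·110 + 5·110 = 957
  R = 192 + 4·110 − 2·110 + 4·957 = 4240
Change in R: 4240 − 3646 = 594

594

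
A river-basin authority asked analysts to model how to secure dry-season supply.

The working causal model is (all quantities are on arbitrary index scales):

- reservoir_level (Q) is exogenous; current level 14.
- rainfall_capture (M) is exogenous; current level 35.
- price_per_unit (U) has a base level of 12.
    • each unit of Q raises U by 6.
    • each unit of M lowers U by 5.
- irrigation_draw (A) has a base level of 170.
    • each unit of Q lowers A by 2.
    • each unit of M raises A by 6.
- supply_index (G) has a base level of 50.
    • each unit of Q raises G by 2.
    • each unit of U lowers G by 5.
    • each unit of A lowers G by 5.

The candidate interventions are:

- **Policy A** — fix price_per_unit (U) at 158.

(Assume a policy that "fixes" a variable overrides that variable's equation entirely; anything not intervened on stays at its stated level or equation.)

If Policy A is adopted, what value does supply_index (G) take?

Policy A (U := 158):
  Q = 14
  M = 35
  U = 158
  A = 170 − 2·14 + 6·35 = 352
  G = 50 + 2·14 − 5·158 − 5·352 = -2472

-2472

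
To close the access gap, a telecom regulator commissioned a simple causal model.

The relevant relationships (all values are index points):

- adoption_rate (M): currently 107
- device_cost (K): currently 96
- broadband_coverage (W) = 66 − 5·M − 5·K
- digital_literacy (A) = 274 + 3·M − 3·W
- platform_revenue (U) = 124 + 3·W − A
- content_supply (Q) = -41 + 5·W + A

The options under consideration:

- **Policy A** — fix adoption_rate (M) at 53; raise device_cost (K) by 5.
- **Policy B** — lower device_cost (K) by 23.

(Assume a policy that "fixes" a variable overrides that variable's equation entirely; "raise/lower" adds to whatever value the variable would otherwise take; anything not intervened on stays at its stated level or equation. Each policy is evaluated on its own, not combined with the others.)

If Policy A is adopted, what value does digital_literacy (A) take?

2545

Policy A (M := 53, K + 5):
  M = 53
  K = 96 + 5 = 101
  W = 66 − 5·53 − 5·101 = -704
  A = 274 + 3·53 − 3·(-704) = 2545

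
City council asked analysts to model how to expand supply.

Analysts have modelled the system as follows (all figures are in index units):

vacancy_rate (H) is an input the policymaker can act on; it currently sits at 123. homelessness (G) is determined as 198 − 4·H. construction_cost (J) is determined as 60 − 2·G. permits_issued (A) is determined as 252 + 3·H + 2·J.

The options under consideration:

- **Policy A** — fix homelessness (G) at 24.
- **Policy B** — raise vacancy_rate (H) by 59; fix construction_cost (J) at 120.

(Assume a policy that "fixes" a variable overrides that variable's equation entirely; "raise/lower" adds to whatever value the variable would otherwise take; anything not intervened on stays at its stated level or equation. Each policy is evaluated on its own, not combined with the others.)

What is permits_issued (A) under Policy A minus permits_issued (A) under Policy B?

-393

Policy A (G := 24):
  H = 123
  G = 24
  J = 60 − 2·24 = 12
  A = 252 + 3·123 + 2·12 = 645
Policy B (H + 59, J := 120):
  H = 123 + 59 = 182
  G = 198 − 4·182 = -530
  J = 120
  A = 252 + 3·182 + 2·120 = 1038
A: 645 − 1038 = -393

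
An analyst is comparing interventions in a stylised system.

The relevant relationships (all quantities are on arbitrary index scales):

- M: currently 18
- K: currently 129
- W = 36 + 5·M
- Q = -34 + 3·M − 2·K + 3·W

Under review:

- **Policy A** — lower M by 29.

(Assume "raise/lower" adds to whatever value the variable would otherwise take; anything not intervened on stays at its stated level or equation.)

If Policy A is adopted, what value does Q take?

Policy A (M − 29):
  M = 18 − 29 = -11
  K = 129
  W = 36 + 5·(-11) = -19
  Q = -34 + 3·(-11) − 2·129 + 3·(-19) = -382

-382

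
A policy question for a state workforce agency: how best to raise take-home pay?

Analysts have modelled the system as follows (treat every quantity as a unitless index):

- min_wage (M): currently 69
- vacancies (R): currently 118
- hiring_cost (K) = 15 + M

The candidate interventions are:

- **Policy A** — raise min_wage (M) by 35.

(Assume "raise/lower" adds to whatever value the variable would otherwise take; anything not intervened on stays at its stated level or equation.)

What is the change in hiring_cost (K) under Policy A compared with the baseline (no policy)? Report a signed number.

Baseline:
  M = 69
  K = 15 + 69 = 84
Policy A (M + 35):
  M = 69 + 35 = 104
  K = 15 + 104 = 119
Change in K: 119 − 84 = 35

35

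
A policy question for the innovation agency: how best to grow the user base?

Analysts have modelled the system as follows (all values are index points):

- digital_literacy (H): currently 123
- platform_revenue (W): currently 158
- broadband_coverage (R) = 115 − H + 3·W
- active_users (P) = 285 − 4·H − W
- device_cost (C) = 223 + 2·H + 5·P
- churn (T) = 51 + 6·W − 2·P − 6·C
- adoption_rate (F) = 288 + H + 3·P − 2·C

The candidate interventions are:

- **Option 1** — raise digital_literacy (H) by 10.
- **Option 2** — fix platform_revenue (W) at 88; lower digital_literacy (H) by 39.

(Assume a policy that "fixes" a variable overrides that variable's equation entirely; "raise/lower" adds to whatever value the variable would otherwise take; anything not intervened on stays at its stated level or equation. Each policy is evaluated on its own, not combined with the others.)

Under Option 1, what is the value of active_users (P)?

-405

Option 1 (H + 10):
  H = 123 + 10 = 133
  W = 158
  P = 285 − 4·133 − 158 = -405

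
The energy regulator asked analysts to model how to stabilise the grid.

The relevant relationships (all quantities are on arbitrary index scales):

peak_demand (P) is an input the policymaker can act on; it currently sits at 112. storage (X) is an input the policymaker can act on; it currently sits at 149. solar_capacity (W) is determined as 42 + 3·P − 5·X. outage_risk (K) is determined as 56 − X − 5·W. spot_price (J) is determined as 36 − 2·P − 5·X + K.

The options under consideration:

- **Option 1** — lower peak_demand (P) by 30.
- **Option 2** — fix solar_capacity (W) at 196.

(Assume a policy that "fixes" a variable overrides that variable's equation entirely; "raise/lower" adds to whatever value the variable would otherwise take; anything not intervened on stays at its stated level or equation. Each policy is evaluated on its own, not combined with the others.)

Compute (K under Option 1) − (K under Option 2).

Option 1 (P − 30):
  P = 112 − 30 = 82
  X = 149
  W = 42 + 3·82 − 5·149 = -457
  K = 56 − 149 − 5·(-457) = 2192
Option 2 (W := 196):
  P = 112
  X = 149
  W = 196
  K = 56 − 149 − 5·196 = -1073
K: 2192 − (-1073) = 3265

3265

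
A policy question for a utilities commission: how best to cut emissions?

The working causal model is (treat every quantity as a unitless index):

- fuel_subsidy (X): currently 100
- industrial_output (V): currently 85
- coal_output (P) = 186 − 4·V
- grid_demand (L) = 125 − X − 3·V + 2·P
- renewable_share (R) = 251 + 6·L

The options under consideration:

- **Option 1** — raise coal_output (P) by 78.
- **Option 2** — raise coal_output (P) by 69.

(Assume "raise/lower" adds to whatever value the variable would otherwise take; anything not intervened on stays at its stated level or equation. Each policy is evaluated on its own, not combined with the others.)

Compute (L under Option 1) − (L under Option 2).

18

Option 1 (P + 78):
  X = 100
  V = 85
  P = 186 − 4·85 (+78 from intervention) = -76
  L = 125 − 100 − 3·85 + 2·(-76) = -382
Option 2 (P + 69):
  X = 100
  V = 85
  P = 186 − 4·85 (+69 from intervention) = -85
  L = 125 − 100 − 3·85 + 2·(-85) = -400
L: -382 − (-400) = 18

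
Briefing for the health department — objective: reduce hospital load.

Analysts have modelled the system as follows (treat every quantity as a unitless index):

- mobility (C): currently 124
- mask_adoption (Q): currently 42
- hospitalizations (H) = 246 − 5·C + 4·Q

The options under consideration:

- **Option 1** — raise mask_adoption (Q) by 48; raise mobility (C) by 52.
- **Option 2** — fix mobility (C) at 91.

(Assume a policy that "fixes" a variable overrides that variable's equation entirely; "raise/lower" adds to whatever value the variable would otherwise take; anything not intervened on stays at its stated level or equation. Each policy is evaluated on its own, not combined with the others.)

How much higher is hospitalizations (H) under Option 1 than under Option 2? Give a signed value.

-233

Option 1 (Q + 48, C + 52):
  C = 124 + 52 = 176
  Q = 42 + 48 = 90
  H = 246 − 5·176 + 4·90 = -274
Option 2 (C := 91):
  C = 91
  Q = 42
  H = 246 − 5·91 + 4·42 = -41
H: -274 − (-41) = -233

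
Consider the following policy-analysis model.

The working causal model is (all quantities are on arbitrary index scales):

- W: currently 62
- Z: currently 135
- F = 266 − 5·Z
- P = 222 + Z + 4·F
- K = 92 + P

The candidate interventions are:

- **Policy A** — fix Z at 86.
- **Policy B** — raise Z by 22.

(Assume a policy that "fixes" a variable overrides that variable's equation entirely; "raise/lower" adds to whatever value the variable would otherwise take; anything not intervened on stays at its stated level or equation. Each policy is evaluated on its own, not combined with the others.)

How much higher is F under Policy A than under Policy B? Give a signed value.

Policy A (Z := 86):
  Z = 86
  F = 266 − 5·86 = -164
Policy B (Z + 22):
  Z = 135 + 22 = 157
  F = 266 − 5·157 = -519
F: -164 − (-519) = 355

355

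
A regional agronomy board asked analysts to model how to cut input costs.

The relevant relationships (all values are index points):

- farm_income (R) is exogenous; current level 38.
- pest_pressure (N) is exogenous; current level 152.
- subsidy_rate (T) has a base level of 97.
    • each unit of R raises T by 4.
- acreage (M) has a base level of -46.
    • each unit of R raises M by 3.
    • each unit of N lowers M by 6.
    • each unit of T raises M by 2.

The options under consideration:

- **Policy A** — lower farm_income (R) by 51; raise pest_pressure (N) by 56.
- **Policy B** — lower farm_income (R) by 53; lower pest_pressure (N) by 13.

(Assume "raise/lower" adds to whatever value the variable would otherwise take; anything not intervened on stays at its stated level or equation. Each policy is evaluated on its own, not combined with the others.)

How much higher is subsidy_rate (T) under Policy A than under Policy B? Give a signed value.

8

Policy A (R − 51, N + 56):
  R = 38 − 51 = -13
  T = 97 + 4·(-13) = 45
Policy B (R − 53, N − 13):
  R = 38 − 53 = -15
  T = 97 + 4·(-15) = 37
T: 45 − 37 = 8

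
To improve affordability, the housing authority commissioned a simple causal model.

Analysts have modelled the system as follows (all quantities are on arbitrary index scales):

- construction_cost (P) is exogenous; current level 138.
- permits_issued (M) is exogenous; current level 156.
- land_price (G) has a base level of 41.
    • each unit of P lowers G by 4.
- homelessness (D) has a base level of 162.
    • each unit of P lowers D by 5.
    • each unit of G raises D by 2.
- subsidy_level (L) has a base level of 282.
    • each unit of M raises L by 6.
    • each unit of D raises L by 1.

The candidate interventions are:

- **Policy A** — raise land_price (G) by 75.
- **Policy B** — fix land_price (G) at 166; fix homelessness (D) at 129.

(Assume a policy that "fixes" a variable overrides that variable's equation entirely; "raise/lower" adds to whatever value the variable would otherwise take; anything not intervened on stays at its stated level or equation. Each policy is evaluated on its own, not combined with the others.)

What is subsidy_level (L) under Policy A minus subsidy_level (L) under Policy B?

Policy A (G + 75):
  P = 138
  M = 156
  G = 41 − 4·138 (+75 from intervention) = -436
  D = 162 − 5·138 + 2·(-436) = -1400
  L = 282 + 6·156 + (-1400) = -182
Policy B (G := 166, D := 129):
  P = 138
  M = 156
  G = 166
  D = 129
  L = 282 + 6·156 + 129 = 1347
L: -182 − 1347 = -1529

-1529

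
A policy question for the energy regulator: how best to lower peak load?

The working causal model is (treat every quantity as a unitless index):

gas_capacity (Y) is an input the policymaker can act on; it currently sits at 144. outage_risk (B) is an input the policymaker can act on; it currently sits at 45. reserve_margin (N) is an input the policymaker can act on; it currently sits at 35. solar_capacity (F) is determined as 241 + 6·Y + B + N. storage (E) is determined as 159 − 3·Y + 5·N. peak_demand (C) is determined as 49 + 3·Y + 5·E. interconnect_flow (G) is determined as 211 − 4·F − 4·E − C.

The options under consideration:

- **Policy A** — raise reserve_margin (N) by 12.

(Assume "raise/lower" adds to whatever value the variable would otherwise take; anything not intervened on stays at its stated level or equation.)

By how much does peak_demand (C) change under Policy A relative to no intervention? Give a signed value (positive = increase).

300

Baseline:
  Y = 144
  N = 35
  E = 159 − 3·144 + 5·35 = -98
  C = 49 + 3·144 + 5·(-98) = -9
Policy A (N + 12):
  Y = 144
  N = 35 + 12 = 47
  E = 159 − 3·144 + 5·47 = -38
  C = 49 + 3·144 + 5·(-38) = 291
Change in C: 291 − (-9) = 300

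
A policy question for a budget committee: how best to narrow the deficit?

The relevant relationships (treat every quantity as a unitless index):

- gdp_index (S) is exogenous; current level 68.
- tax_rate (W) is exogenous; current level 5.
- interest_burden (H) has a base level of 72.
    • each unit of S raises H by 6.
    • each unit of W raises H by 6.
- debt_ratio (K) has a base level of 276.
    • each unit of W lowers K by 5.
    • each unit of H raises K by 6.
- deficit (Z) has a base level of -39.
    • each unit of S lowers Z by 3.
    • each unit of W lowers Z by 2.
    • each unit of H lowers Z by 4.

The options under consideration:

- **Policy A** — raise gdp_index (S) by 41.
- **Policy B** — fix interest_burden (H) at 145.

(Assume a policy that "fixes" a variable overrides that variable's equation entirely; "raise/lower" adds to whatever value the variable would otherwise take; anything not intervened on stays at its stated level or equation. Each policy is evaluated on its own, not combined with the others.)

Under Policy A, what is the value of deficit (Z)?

-3400

Policy A (S + 41):
  S = 68 + 41 = 109
  W = 5
  H = 72 + 6·109 + 6·5 = 756
  Z = -39 − 3·109 − 2·5 − 4·756 = -3400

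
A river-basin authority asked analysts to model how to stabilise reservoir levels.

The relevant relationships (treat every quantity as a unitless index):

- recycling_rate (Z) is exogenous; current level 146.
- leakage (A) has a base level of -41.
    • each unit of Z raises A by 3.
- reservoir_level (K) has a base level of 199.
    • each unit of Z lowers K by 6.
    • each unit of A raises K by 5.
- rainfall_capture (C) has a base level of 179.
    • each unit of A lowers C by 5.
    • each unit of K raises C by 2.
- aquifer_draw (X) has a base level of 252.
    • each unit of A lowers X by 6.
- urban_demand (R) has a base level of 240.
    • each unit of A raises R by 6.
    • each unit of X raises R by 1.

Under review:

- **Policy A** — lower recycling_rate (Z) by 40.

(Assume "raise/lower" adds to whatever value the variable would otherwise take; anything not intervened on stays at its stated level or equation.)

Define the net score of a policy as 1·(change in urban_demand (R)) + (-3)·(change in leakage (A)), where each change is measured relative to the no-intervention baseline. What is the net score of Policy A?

Baseline:
  Z = 146
  A = -41 + 3·146 = 397
  X = 252 − 6·397 = -2130
  R = 240 + 6·397 + (-2130) = 492
Policy A (Z − 40):
  Z = 146 − 40 = 106
  A = -41 + 3·106 = 277
  X = 252 − 6·277 = -1410
  R = 240 + 6·277 + (-1410) = 492
ΔR = 492 − 492 = 0; ΔA = 277 − 397 = -120
Score = 1·0 + (-3)·(-120) = 360

360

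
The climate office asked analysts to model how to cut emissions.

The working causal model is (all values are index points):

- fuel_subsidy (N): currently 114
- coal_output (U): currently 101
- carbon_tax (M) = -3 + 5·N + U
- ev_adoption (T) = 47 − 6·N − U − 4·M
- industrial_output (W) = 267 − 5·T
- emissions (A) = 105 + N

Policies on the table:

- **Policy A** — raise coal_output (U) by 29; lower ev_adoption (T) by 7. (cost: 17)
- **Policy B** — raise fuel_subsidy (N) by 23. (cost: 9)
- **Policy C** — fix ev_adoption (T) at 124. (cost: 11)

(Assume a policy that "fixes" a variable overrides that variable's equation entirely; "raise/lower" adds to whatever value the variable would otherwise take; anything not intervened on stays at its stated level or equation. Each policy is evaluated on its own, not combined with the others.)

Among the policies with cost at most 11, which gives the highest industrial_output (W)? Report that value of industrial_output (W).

20307

Policy B (N + 23):
  N = 114 + 23 = 137
  U = 101
  M = -3 + 5·137 + 101 = 783
  T = 47 − 6·137 − 101 − 4·783 = -4008
  W = 267 − 5·(-4008) = 20307
Policy C (T := 124):
  N = 114
  U = 101
  M = -3 + 5·114 + 101 = 668
  T = 124
  W = 267 − 5·124 = -353
Comparing — Policy B: W=20307, Policy C: W=-353. Highest is 20307 (Policy B).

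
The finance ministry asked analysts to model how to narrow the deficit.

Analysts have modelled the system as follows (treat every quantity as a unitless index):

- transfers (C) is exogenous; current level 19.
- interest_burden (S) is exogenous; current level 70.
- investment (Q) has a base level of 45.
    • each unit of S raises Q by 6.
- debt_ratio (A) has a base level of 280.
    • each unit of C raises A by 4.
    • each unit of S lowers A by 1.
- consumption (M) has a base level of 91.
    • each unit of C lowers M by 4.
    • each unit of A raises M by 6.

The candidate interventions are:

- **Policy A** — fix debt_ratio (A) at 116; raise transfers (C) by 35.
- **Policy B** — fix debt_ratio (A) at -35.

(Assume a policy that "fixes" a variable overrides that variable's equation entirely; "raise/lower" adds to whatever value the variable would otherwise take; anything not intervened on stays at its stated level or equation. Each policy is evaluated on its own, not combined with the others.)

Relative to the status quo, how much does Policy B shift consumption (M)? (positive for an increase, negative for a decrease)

Baseline:
  C = 19
  S = 70
  A = 280 + 4·19 − 70 = 286
  M = 91 − 4·19 + 6·286 = 1731
Policy B (A := -35):
  C = 19
  S = 70
  A = -35
  M = 91 − 4·19 + 6·(-35) = -195
Change in M: -195 − 1731 = -1926

-1926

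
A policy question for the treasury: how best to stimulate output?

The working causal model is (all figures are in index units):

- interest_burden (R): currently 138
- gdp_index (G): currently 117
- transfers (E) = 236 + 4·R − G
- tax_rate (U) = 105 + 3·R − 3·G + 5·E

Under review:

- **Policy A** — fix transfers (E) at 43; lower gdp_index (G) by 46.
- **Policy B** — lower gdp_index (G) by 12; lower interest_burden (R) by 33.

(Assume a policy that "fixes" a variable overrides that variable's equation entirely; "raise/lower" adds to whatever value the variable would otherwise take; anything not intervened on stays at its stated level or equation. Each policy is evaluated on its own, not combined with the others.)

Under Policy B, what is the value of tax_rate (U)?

Policy B (G − 12, R − 33):
  R = 138 − 33 = 105
  G = 117 − 12 = 105
  E = 236 + 4·105 − 105 = 551
  U = 105 + 3·105 − 3·105 + 5·551 = 2860

2860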